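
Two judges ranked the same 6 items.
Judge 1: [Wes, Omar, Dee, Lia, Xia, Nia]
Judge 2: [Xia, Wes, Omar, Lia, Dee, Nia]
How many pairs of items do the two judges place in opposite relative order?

Discordant pairs: 5

Assign each item its position (1..6) in the first ordering, then rewrite the second ordering as that position sequence:
positions: Wes→1, Omar→2, Dee→3, Lia→4, Xia→5, Nia→6
second ordering as positions: [5, 1, 2, 4, 3, 6]
Discordant pairs = inversions in this position sequence.
5: 1, 2, 4, 3 → 4
1: 0
2: 0
4: 3 → 1
3: 0
6: 0
Total: 4 + 0 + 0 + 1 + 0 + 0 = 5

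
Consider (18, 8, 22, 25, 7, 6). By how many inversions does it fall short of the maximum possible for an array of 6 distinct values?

5 inversions short

Maximum inversions for 6 distinct elements is C(6, 2) = 6·5/2 = 15.
Current inversions — for each element, count later smaller elements:
18: 3
8: 2
22: 2
25: 2
7: 1
6: 0
Current total: 3 + 2 + 2 + 2 + 1 + 0 = 10
Shortfall: 15 − 10 = 5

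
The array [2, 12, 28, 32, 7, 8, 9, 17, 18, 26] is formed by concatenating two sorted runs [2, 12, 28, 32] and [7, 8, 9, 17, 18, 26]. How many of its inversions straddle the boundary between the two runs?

For each element r of the right run, count left-run elements greater than r:
r = 7: 12, 28, 32 → 3
r = 8: 12, 28, 32 → 3
r = 9: 12, 28, 32 → 3
r = 17: 28, 32 → 2
r = 18: 28, 32 → 2
r = 26: 28, 32 → 2
Cross-inversions: 3 + 3 + 3 + 2 + 2 + 2 = 15

15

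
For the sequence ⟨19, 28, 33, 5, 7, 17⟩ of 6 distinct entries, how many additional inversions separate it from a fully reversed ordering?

6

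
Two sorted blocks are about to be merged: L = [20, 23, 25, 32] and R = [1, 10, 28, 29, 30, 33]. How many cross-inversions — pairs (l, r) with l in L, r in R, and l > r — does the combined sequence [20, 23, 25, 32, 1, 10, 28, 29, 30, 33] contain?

11

Take each right-half value and tally the left-half values above it:
r = 1: 20, 23, 25, 32 → 4
r = 10: 20, 23, 25, 32 → 4
r = 28: 32 → 1
r = 29: 32 → 1
r = 30: 32 → 1
r = 33: none → 0
Cross-inversions: 4 + 4 + 1 + 1 + 1 + 0 = 11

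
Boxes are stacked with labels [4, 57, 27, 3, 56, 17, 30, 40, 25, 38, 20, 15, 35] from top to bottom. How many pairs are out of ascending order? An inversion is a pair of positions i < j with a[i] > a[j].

40

For each element, count later entries that are smaller:
4 → 3 → 1
57 → 27, 3, 56, 17, 30, 40, 25, 38, 20, 15, 35 → 11
27 → 3, 17, 25, 20, 15 → 5
3 → none → 0
56 → 17, 30, 40, 25, 38, 20, 15, 35 → 8
17 → 15 → 1
30 → 25, 20, 15 → 3
40 → 25, 38, 20, 15, 35 → 5
25 → 20, 15 → 2
38 → 20, 15, 35 → 3
20 → 15 → 1
15 → none → 0
35 → none → 0
Sum: 1 + 11 + 5 + 0 + 8 + 1 + 3 + 5 + 2 + 3 + 1 + 0 + 0 = 40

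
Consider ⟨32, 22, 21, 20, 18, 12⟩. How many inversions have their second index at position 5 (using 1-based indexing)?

4

The element at index 5 is 18.
Elements before it: 32, 22, 21, 20
Those larger than 18: 32, 22, 21, 20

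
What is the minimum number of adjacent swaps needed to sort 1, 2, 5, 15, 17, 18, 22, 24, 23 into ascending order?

1 swap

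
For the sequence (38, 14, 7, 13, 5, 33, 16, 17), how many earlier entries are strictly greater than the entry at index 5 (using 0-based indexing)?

The element at index 5 is 33.
Elements before it: 38, 14, 7, 13, 5
Those larger than 33: 38

1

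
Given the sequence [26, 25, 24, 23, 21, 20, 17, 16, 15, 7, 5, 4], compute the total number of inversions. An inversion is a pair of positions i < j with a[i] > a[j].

66

Count, for each position, how many later elements it exceeds:
26: 11
25: 10
24: 9
23: 8
21: 7
20: 6
17: 5
16: 4
15: 3
7: 2
5: 1
4: 0
Sum: 11 + 10 + 9 + 8 + 7 + 6 + 5 + 4 + 3 + 2 + 1 + 0 = 66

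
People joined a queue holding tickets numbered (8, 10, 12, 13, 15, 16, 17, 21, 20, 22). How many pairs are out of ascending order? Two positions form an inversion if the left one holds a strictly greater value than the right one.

Sweep left to right; for each value list the smaller values that follow it:
8 → none → 0
10 → none → 0
12 → none → 0
13 → none → 0
15 → none → 0
16 → none → 0
17 → none → 0
21 → 20 → 1
20 → none → 0
22 → none → 0
Sum: 0 + 0 + 0 + 0 + 0 + 0 + 0 + 1 + 0 + 0 = 1

1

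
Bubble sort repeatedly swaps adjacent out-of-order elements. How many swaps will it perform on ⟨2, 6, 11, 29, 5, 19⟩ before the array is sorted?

Swaps: 4

The minimum number of adjacent swaps to sort an array equals its inversion count, since every such swap removes exactly one inversion.
Count inversions — for each element, later elements that are smaller:
2: none → 0
6: 5 → 1
11: 5 → 1
29: 5, 19 → 2
5: none → 0
19: none → 0
Total inversions: 0 + 1 + 1 + 2 + 0 + 0 = 4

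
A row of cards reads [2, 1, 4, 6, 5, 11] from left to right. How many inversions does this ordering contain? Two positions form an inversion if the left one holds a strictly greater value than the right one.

Inversions: 2

Inversion pairs (indices are 0-based):
(0,1): 2 > 1
(3,4): 6 > 5
That's 2 pairs.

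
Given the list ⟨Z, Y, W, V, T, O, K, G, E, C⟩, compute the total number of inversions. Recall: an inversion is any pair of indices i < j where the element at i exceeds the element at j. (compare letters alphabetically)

45

Sweep left to right; for each value list the smaller values that follow it:
Z: 9
Y: 8
W: 7
V: 6
T: 5
O: 4
K: 3
G: 2
E: 1
C: 0
Sum: 9 + 8 + 7 + 6 + 5 + 4 + 3 + 2 + 1 + 0 = 45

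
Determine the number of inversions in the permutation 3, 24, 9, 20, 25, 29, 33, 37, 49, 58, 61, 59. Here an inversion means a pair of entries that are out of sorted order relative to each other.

3

Sweep left to right; for each value list the smaller values that follow it:
3: 0
24: 2
9: 0
20: 0
25: 0
29: 0
33: 0
37: 0
49: 0
58: 0
61: 1
59: 0
Sum: 0 + 2 + 0 + 0 + 0 + 0 + 0 + 0 + 0 + 0 + 1 + 0 = 3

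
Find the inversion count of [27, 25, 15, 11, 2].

For each element, count later entries that are smaller:
27 → 25, 15, 11, 2 → 4
25 → 15, 11, 2 → 3
15 → 11, 2 → 2
11 → 2 → 1
2 → none → 0
Sum: 4 + 3 + 2 + 1 + 0 = 10

10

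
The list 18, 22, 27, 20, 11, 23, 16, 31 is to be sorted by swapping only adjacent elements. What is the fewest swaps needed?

The minimum number of adjacent swaps to sort an array equals its inversion count, since every such swap removes exactly one inversion.
Count inversions — for each element, later elements that are smaller:
18: 11, 16 → 2
22: 20, 11, 16 → 3
27: 20, 11, 23, 16 → 4
20: 11, 16 → 2
11: none → 0
23: 16 → 1
16: none → 0
31: none → 0
Total inversions: 2 + 3 + 4 + 2 + 0 + 1 + 0 + 0 = 12

Adjacent swaps: 12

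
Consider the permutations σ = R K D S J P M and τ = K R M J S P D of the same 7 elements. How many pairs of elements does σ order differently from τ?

Assign each item its position (1..7) in the first ordering, then rewrite the second ordering as that position sequence:
positions: R→1, K→2, D→3, S→4, J→5, P→6, M→7
second ordering as positions: [2, 1, 7, 5, 4, 6, 3]
Discordant pairs = inversions in this position sequence.
2: 1 → 1
1: 0
7: 5, 4, 6, 3 → 4
5: 4, 3 → 2
4: 3 → 1
6: 3 → 1
3: 0
Total: 1 + 0 + 4 + 2 + 1 + 1 + 0 = 9

9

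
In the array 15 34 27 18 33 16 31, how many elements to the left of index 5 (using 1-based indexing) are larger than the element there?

The element at index 5 is 33.
Elements before it: 15, 34, 27, 18
Those larger than 33: 34

1 such element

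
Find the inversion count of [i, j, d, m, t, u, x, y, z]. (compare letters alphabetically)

2

Count, for each position, how many later elements it exceeds:
i → d → 1
j → d → 1
d → none → 0
m → none → 0
t → none → 0
u → none → 0
x → none → 0
y → none → 0
z → none → 0
Sum: 1 + 1 + 0 + 0 + 0 + 0 + 0 + 0 + 0 = 2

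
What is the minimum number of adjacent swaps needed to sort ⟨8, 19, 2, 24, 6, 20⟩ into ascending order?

The minimum number of adjacent swaps to sort an array equals its inversion count, since every such swap removes exactly one inversion.
Count inversions — for each element, later elements that are smaller:
8: 2, 6 → 2
19: 2, 6 → 2
2: none → 0
24: 6, 20 → 2
6: none → 0
20: none → 0
Total inversions: 2 + 2 + 0 + 2 + 0 + 0 = 6

6 adjacent swaps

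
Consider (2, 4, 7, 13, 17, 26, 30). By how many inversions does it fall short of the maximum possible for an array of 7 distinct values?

21 inversions short

Maximum inversions for 7 distinct elements is C(7, 2) = 7·6/2 = 21.
Current inversions — for each element, count later smaller elements:
2: 0
4: 0
7: 0
13: 0
17: 0
26: 0
30: 0
Current total: 0 + 0 + 0 + 0 + 0 + 0 + 0 = 0
Shortfall: 21 − 0 = 21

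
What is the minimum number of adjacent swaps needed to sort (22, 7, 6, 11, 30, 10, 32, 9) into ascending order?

12

The minimum number of adjacent swaps to sort an array equals its inversion count, since every such swap removes exactly one inversion.
Count inversions — for each element, later elements that are smaller:
22: 7, 6, 11, 10, 9 → 5
7: 6 → 1
6: none → 0
11: 10, 9 → 2
30: 10, 9 → 2
10: 9 → 1
32: 9 → 1
9: none → 0
Total inversions: 5 + 1 + 0 + 2 + 2 + 1 + 1 + 0 = 12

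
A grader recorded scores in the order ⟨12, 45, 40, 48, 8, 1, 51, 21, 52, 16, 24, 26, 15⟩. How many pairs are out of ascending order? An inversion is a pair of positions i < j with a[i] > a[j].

39

Element-by-element contributions:
12: 2
45: 8
40: 7
48: 7
8: 1
1: 0
51: 5
21: 2
52: 4
16: 1
24: 1
26: 1
15: 0
Sum: 2 + 8 + 7 + 7 + 1 + 0 + 5 + 2 + 4 + 1 + 1 + 1 + 0 = 39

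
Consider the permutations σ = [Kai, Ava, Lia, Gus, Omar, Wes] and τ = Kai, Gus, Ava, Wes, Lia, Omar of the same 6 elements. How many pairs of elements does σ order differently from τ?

Assign each item its position (1..6) in the first ordering, then rewrite the second ordering as that position sequence:
positions: Kai→1, Ava→2, Lia→3, Gus→4, Omar→5, Wes→6
second ordering as positions: [1, 4, 2, 6, 3, 5]
Discordant pairs = inversions in this position sequence.
1: 0
4: 2, 3 → 2
2: 0
6: 3, 5 → 2
3: 0
5: 0
Total: 0 + 2 + 0 + 2 + 0 + 0 = 4

4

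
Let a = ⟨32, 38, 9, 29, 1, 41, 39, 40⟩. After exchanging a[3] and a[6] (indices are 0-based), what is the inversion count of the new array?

Positions 3 and 6 hold 29 and 39; after swapping, the array is [32, 38, 9, 39, 1, 41, 29, 40].
Element-by-element contributions:
32: 3
38: 3
9: 1
39: 2
1: 0
41: 2
29: 0
40: 0
Sum: 3 + 3 + 1 + 2 + 0 + 2 + 0 + 0 = 11

11 inversions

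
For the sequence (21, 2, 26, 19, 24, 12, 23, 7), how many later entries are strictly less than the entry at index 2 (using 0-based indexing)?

The element at index 2 is 26.
Elements after it: 19, 24, 12, 23, 7
Those smaller than 26: 19, 24, 12, 23, 7

5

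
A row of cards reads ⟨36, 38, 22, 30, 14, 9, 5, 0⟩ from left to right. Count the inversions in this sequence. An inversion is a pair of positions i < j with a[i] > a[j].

Sweep left to right; for each value list the smaller values that follow it:
36 → 22, 30, 14, 9, 5, 0 → 6
38 → 22, 30, 14, 9, 5, 0 → 6
22 → 14, 9, 5, 0 → 4
30 → 14, 9, 5, 0 → 4
14 → 9, 5, 0 → 3
9 → 5, 0 → 2
5 → 0 → 1
0 → none → 0
Sum: 6 + 6 + 4 + 4 + 3 + 2 + 1 + 0 = 26

26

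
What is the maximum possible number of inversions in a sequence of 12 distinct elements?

The maximum occurs when the array is in strictly decreasing order: every one of the C(12, 2) pairs is inverted.
C(12, 2) = 12·11/2 = 66

66 inversions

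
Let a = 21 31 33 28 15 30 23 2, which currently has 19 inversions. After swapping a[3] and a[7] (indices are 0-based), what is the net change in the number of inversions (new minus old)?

-5

Positions 3 and 7 hold 28 and 2; after swapping, the array is [21, 31, 33, 2, 15, 30, 23, 28].
For each element, count later entries that are smaller:
21: 2
31: 5
33: 5
2: 0
15: 0
30: 2
23: 0
28: 0
Sum: 2 + 5 + 5 + 0 + 0 + 2 + 0 + 0 = 14
Change: 14 − 19 = -5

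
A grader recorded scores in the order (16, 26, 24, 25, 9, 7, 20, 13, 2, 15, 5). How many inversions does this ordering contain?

Element-by-element contributions:
16 → 9, 7, 13, 2, 15, 5 → 6
26 → 24, 25, 9, 7, 20, 13, 2, 15, 5 → 9
24 → 9, 7, 20, 13, 2, 15, 5 → 7
25 → 9, 7, 20, 13, 2, 15, 5 → 7
9 → 7, 2, 5 → 3
7 → 2, 5 → 2
20 → 13, 2, 15, 5 → 4
13 → 2, 5 → 2
2 → none → 0
15 → 5 → 1
5 → none → 0
Sum: 6 + 9 + 7 + 7 + 3 + 2 + 4 + 2 + 0 + 1 + 0 = 41

41 inversions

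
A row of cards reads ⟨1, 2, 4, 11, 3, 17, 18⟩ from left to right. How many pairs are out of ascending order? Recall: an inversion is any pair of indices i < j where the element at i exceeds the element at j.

2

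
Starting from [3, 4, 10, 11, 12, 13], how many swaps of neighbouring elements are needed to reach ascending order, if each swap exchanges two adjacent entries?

0

The minimum number of adjacent swaps to sort an array equals its inversion count, since every such swap removes exactly one inversion.
Count inversions — for each element, later elements that are smaller:
3: none → 0
4: none → 0
10: none → 0
11: none → 0
12: none → 0
13: none → 0
Total inversions: 0 + 0 + 0 + 0 + 0 + 0 = 0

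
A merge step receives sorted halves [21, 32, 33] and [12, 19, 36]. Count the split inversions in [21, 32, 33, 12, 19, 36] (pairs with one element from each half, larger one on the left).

6 split inversions

Take each right-half value and tally the left-half values above it:
r = 12: 21, 32, 33 → 3
r = 19: 21, 32, 33 → 3
r = 36: none → 0
Cross-inversions: 3 + 3 + 0 = 6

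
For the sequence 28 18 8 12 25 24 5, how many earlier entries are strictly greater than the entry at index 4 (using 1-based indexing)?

2 such elements

The element at index 4 is 12.
Elements before it: 28, 18, 8
Those larger than 12: 28, 18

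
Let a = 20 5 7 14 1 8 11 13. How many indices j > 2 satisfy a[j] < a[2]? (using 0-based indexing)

1

The element at index 2 is 7.
Elements after it: 14, 1, 8, 11, 13
Those smaller than 7: 1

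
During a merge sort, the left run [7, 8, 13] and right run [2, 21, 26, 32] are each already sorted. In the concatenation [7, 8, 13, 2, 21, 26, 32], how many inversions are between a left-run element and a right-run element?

Split inversions: 3

Count, for every r in R, how many entries of L exceed r:
r = 2: 7, 8, 13 → 3
r = 21: none → 0
r = 26: none → 0
r = 32: none → 0
Cross-inversions: 3 + 0 + 0 + 0 = 3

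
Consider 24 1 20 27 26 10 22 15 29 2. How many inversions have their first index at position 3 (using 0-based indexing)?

The element at index 3 is 27.
Elements after it: 26, 10, 22, 15, 29, 2
Those smaller than 27: 26, 10, 22, 15, 2

5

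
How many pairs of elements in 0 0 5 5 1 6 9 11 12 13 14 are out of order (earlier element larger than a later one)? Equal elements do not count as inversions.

For each element, count later entries that are smaller:
0 → none → 0
0 → none → 0
5 → 1 → 1
5 → 1 → 1
1 → none → 0
6 → none → 0
9 → none → 0
11 → none → 0
12 → none → 0
13 → none → 0
14 → none → 0
Sum: 0 + 0 + 1 + 1 + 0 + 0 + 0 + 0 + 0 + 0 + 0 = 2

2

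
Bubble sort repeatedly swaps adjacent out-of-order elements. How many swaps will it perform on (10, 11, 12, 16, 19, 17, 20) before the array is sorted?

1 swap

Minimum adjacent swaps = number of inversions (each swap of adjacent out-of-order elements removes one inversion and no swap can remove more).
Count inversions — for each element, later elements that are smaller:
10: none → 0
11: none → 0
12: none → 0
16: none → 0
19: 17 → 1
17: none → 0
20: none → 0
Total inversions: 0 + 0 + 0 + 0 + 1 + 0 + 0 = 1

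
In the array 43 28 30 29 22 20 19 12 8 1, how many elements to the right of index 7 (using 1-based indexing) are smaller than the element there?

3

The element at index 7 is 19.
Elements after it: 12, 8, 1
Those smaller than 19: 12, 8, 1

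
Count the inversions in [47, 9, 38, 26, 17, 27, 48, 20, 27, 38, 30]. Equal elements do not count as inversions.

23 inversions

Element-by-element contributions:
47: 9
9: 0
38: 6
26: 2
17: 0
27: 1
48: 4
20: 0
27: 0
38: 1
30: 0
Sum: 9 + 0 + 6 + 2 + 0 + 1 + 4 + 0 + 0 + 1 + 0 = 23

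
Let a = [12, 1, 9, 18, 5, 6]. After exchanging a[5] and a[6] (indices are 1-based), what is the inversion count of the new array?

9

Positions 5 and 6 hold 5 and 6; after swapping, the array is [12, 1, 9, 18, 6, 5].
For each element, count later entries that are smaller:
12 → 1, 9, 6, 5 → 4
1 → none → 0
9 → 6, 5 → 2
18 → 6, 5 → 2
6 → 5 → 1
5 → none → 0
Sum: 4 + 0 + 2 + 2 + 1 + 0 = 9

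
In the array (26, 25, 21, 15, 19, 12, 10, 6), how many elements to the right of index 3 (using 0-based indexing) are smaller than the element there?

3

The element at index 3 is 15.
Elements after it: 19, 12, 10, 6
Those smaller than 15: 12, 10, 6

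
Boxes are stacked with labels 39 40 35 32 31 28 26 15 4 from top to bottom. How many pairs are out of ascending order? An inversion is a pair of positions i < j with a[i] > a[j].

Inversions: 35

Count, for each position, how many later elements it exceeds:
39: 7
40: 7
35: 6
32: 5
31: 4
28: 3
26: 2
15: 1
4: 0
Sum: 7 + 7 + 6 + 5 + 4 + 3 + 2 + 1 + 0 = 35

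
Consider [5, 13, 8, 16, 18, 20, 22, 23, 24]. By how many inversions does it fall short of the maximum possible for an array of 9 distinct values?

35 inversions short

Maximum inversions for 9 distinct elements is C(9, 2) = 9·8/2 = 36.
Current inversions — for each element, count later smaller elements:
5: 0
13: 1
8: 0
16: 0
18: 0
20: 0
22: 0
23: 0
24: 0
Current total: 0 + 1 + 0 + 0 + 0 + 0 + 0 + 0 + 0 = 1
Shortfall: 36 − 1 = 35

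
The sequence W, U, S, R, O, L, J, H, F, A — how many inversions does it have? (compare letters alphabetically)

Element-by-element contributions:
W → U, S, R, O, L, J, H, F, A → 9
U → S, R, O, L, J, H, F, A → 8
S → R, O, L, J, H, F, A → 7
R → O, L, J, H, F, A → 6
O → L, J, H, F, A → 5
L → J, H, F, A → 4
J → H, F, A → 3
H → F, A → 2
F → A → 1
A → none → 0
Sum: 9 + 8 + 7 + 6 + 5 + 4 + 3 + 2 + 1 + 0 = 45

45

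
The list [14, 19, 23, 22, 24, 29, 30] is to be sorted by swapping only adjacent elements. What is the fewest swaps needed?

1 swap

The minimum number of adjacent swaps to sort an array equals its inversion count, since every such swap removes exactly one inversion.
Count inversions — for each element, later elements that are smaller:
14: none → 0
19: none → 0
23: 22 → 1
22: none → 0
24: none → 0
29: none → 0
30: none → 0
Total inversions: 0 + 0 + 1 + 0 + 0 + 0 + 0 = 1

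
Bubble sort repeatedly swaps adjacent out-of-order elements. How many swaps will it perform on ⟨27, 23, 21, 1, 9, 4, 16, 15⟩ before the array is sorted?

20 swaps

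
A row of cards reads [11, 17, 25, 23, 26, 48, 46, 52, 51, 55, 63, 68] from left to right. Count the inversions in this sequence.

There are 3 inversions.

For each element, count later entries that are smaller:
11: 0
17: 0
25: 1
23: 0
26: 0
48: 1
46: 0
52: 1
51: 0
55: 0
63: 0
68: 0
Sum: 0 + 0 + 1 + 0 + 0 + 1 + 0 + 1 + 0 + 0 + 0 + 0 = 3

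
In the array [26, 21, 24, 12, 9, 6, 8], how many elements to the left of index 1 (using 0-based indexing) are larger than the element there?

1

The element at index 1 is 21.
Elements before it: 26
Those larger than 21: 26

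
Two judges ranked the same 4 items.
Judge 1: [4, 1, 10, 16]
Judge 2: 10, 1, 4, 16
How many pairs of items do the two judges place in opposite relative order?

3

Assign each item its position (1..4) in the first ordering, then rewrite the second ordering as that position sequence:
positions: 4→1, 1→2, 10→3, 16→4
second ordering as positions: [3, 2, 1, 4]
Discordant pairs = inversions in this position sequence.
3: 2, 1 → 2
2: 1 → 1
1: 0
4: 0
Total: 2 + 1 + 0 + 0 = 3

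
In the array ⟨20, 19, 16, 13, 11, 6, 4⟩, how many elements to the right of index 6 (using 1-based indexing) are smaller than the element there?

The element at index 6 is 6.
Elements after it: 4
Those smaller than 6: 4

1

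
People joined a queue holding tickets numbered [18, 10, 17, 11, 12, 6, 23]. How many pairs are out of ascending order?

Listing every pair i<j with a[i]>a[j] (using 1-based positions):
(1,2): 18 > 10
(1,3): 18 > 17
(1,4): 18 > 11
(1,5): 18 > 12
(1,6): 18 > 6
(2,6): 10 > 6
(3,4): 17 > 11
(3,5): 17 > 12
(3,6): 17 > 6
(4,6): 11 > 6
(5,6): 12 > 6
That's 11 pairs.

Inversions: 11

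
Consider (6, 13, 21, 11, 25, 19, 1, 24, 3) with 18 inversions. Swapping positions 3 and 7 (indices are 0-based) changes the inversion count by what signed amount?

Positions 3 and 7 hold 11 and 24; after swapping, the array is [6, 13, 21, 24, 25, 19, 1, 11, 3].
For each element, count later entries that are smaller:
6: 2
13: 3
21: 4
24: 4
25: 4
19: 3
1: 0
11: 1
3: 0
Sum: 2 + 3 + 4 + 4 + 4 + 3 + 0 + 1 + 0 = 21
Change: 21 − 18 = +3

+3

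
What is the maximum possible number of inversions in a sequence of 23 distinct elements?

The maximum occurs when the array is in strictly decreasing order: every one of the C(23, 2) pairs is inverted.
C(23, 2) = 23·22/2 = 253

253 inversions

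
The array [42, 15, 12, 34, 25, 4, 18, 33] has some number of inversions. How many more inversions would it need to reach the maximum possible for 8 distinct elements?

Maximum inversions for 8 distinct elements is C(8, 2) = 8·7/2 = 28.
Current inversions — for each element, count later smaller elements:
42: 7
15: 2
12: 1
34: 4
25: 2
4: 0
18: 0
33: 0
Current total: 7 + 2 + 1 + 4 + 2 + 0 + 0 + 0 = 16
Shortfall: 28 − 16 = 12

12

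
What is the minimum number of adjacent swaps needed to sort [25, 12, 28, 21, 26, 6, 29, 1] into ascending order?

Minimum adjacent swaps = number of inversions (each swap of adjacent out-of-order elements removes one inversion and no swap can remove more).
Count inversions — for each element, later elements that are smaller:
25: 12, 21, 6, 1 → 4
12: 6, 1 → 2
28: 21, 26, 6, 1 → 4
21: 6, 1 → 2
26: 6, 1 → 2
6: 1 → 1
29: 1 → 1
1: none → 0
Total inversions: 4 + 2 + 4 + 2 + 2 + 1 + 1 + 0 = 16

16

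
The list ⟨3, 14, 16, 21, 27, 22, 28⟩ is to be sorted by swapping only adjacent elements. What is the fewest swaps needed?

Each adjacent swap fixes exactly one inversion, so the minimum swap count equals the number of inversions.
Count inversions — for each element, later elements that are smaller:
3: none → 0
14: none → 0
16: none → 0
21: none → 0
27: 22 → 1
22: none → 0
28: none → 0
Total inversions: 0 + 0 + 0 + 0 + 1 + 0 + 0 = 1

1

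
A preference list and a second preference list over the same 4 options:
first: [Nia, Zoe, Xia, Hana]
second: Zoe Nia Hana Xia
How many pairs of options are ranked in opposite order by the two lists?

2 pairs

Assign each item its position (1..4) in the first ordering, then rewrite the second ordering as that position sequence:
positions: Nia→1, Zoe→2, Xia→3, Hana→4
second ordering as positions: [2, 1, 4, 3]
Discordant pairs = inversions in this position sequence.
2: 1 → 1
1: 0
4: 3 → 1
3: 0
Total: 1 + 0 + 1 + 0 = 2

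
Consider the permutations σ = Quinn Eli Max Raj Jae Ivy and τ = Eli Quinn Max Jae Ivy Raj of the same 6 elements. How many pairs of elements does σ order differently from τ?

Assign each item its position (1..6) in the first ordering, then rewrite the second ordering as that position sequence:
positions: Quinn→1, Eli→2, Max→3, Raj→4, Jae→5, Ivy→6
second ordering as positions: [2, 1, 3, 5, 6, 4]
Discordant pairs = inversions in this position sequence.
2: 1 → 1
1: 0
3: 0
5: 4 → 1
6: 4 → 1
4: 0
Total: 1 + 0 + 0 + 1 + 1 + 0 = 3

Discordant pairs: 3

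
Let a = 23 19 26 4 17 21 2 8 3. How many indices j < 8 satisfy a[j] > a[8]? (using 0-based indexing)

The element at index 8 is 3.
Elements before it: 23, 19, 26, 4, 17, 21, 2, 8
Those larger than 3: 23, 19, 26, 4, 17, 21, 8

7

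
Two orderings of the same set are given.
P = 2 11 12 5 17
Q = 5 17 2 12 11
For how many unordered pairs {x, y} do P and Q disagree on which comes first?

Assign each item its position (1..5) in the first ordering, then rewrite the second ordering as that position sequence:
positions: 2→1, 11→2, 12→3, 5→4, 17→5
second ordering as positions: [4, 5, 1, 3, 2]
Discordant pairs = inversions in this position sequence.
4: 1, 3, 2 → 3
5: 1, 3, 2 → 3
1: 0
3: 2 → 1
2: 0
Total: 3 + 3 + 0 + 1 + 0 = 7

7 disagreeing pairs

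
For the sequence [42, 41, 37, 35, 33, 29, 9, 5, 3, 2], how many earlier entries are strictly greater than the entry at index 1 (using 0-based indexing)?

1

The element at index 1 is 41.
Elements before it: 42
Those larger than 41: 42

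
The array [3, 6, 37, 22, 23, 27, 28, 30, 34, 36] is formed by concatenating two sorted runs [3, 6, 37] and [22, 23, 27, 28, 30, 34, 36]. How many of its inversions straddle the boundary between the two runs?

For each element r of the right run, count left-run elements greater than r:
r = 22: 37 → 1
r = 23: 37 → 1
r = 27: 37 → 1
r = 28: 37 → 1
r = 30: 37 → 1
r = 34: 37 → 1
r = 36: 37 → 1
Cross-inversions: 1 + 1 + 1 + 1 + 1 + 1 + 1 = 7

7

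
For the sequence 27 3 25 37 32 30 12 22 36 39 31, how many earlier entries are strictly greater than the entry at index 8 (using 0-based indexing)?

1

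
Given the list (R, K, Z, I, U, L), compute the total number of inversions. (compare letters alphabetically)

For each element, count later entries that are smaller:
R → K, I, L → 3
K → I → 1
Z → I, U, L → 3
I → none → 0
U → L → 1
L → none → 0
Sum: 3 + 1 + 3 + 0 + 1 + 0 = 8

Out-of-order pairs: 8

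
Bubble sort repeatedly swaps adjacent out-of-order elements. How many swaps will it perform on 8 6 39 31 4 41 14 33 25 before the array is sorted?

15 adjacent swaps

The minimum number of adjacent swaps to sort an array equals its inversion count, since every such swap removes exactly one inversion.
Count inversions — for each element, later elements that are smaller:
8: 6, 4 → 2
6: 4 → 1
39: 31, 4, 14, 33, 25 → 5
31: 4, 14, 25 → 3
4: none → 0
41: 14, 33, 25 → 3
14: none → 0
33: 25 → 1
25: none → 0
Total inversions: 2 + 1 + 5 + 3 + 0 + 3 + 0 + 1 + 0 = 15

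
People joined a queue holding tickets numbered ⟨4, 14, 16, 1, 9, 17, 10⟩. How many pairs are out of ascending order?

8

Listing every pair i<j with a[i]>a[j] (using 0-based positions):
(0,3): 4 > 1
(1,3): 14 > 1
(1,4): 14 > 9
(1,6): 14 > 10
(2,3): 16 > 1
(2,4): 16 > 9
(2,6): 16 > 10
(5,6): 17 > 10
That's 8 pairs.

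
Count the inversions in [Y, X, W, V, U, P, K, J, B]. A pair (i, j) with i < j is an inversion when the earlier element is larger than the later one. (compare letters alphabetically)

There are 36 out-of-order pairs.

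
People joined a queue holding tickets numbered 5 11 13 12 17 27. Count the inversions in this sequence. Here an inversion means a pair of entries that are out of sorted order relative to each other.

Inversions: 1

Count, for each position, how many later elements it exceeds:
5: 0
11: 0
13: 1
12: 0
17: 0
27: 0
Sum: 0 + 0 + 1 + 0 + 0 + 0 = 1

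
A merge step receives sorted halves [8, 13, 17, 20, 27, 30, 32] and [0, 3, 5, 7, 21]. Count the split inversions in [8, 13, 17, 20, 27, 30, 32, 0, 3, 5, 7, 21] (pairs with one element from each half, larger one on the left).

Count, for every r in R, how many entries of L exceed r:
r = 0: 8, 13, 17, 20, 27, 30, 32 → 7
r = 3: 8, 13, 17, 20, 27, 30, 32 → 7
r = 5: 8, 13, 17, 20, 27, 30, 32 → 7
r = 7: 8, 13, 17, 20, 27, 30, 32 → 7
r = 21: 27, 30, 32 → 3
Cross-inversions: 7 + 7 + 7 + 7 + 3 = 31

31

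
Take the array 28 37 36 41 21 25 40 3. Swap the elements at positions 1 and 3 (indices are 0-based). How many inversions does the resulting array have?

18

Positions 1 and 3 hold 37 and 41; after swapping, the array is [28, 41, 36, 37, 21, 25, 40, 3].
Element-by-element contributions:
28: 3
41: 6
36: 3
37: 3
21: 1
25: 1
40: 1
3: 0
Sum: 3 + 6 + 3 + 3 + 1 + 1 + 1 + 0 = 18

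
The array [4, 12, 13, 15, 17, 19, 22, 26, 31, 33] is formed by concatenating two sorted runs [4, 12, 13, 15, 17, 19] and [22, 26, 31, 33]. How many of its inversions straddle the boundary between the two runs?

0

Take each right-half value and tally the left-half values above it:
r = 22: none → 0
r = 26: none → 0
r = 31: none → 0
r = 33: none → 0
Cross-inversions: 0 + 0 + 0 + 0 = 0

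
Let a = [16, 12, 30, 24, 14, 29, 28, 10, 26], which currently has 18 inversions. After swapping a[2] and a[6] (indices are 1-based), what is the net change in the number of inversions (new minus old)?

+5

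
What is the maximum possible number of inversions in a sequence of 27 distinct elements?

There are 351 inversions.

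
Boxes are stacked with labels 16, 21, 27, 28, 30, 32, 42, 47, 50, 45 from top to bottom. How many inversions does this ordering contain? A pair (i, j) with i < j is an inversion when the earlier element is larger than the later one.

2

For each element, count later entries that are smaller:
16 → none → 0
21 → none → 0
27 → none → 0
28 → none → 0
30 → none → 0
32 → none → 0
42 → none → 0
47 → 45 → 1
50 → 45 → 1
45 → none → 0
Sum: 0 + 0 + 0 + 0 + 0 + 0 + 0 + 1 + 1 + 0 = 2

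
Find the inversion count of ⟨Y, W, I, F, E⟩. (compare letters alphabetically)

Inversion pairs (indices are 0-based):
(0,1): Y > W
(0,2): Y > I
(0,3): Y > F
(0,4): Y > E
(1,2): W > I
(1,3): W > F
(1,4): W > E
(2,3): I > F
(2,4): I > E
(3,4): F > E
That's 10 pairs.

10 out-of-order pairs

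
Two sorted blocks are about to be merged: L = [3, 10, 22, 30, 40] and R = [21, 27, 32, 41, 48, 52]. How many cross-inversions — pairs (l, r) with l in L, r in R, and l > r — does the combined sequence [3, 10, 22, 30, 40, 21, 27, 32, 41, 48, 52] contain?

6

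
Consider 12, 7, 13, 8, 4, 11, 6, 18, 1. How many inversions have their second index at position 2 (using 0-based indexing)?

0 such elements

The element at index 2 is 13.
Elements before it: 12, 7
None of them are larger than 13.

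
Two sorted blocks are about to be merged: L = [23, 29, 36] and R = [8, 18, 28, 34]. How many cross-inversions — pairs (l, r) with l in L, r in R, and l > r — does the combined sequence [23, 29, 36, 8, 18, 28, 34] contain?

Take each right-half value and tally the left-half values above it:
r = 8: 23, 29, 36 → 3
r = 18: 23, 29, 36 → 3
r = 28: 29, 36 → 2
r = 34: 36 → 1
Cross-inversions: 3 + 3 + 2 + 1 = 9

9 split inversions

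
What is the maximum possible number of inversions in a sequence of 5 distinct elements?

10 inversions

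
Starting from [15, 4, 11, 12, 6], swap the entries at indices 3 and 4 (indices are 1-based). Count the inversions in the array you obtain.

7

Positions 3 and 4 hold 11 and 12; after swapping, the array is [15, 4, 12, 11, 6].
Sweep left to right; for each value list the smaller values that follow it:
15 → 4, 12, 11, 6 → 4
4 → none → 0
12 → 11, 6 → 2
11 → 6 → 1
6 → none → 0
Sum: 4 + 0 + 2 + 1 + 0 = 7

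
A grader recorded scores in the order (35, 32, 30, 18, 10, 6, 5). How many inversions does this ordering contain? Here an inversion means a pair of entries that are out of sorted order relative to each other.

21 inversions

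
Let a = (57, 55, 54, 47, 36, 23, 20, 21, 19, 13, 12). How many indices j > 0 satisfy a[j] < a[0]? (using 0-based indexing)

10

The element at index 0 is 57.
Elements after it: 55, 54, 47, 36, 23, 20, 21, 19, 13, 12
Those smaller than 57: 55, 54, 47, 36, 23, 20, 21, 19, 13, 12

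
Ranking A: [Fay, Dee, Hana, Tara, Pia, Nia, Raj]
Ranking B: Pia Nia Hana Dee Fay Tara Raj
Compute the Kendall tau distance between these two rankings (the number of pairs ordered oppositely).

11

Assign each item its position (1..7) in the first ordering, then rewrite the second ordering as that position sequence:
positions: Fay→1, Dee→2, Hana→3, Tara→4, Pia→5, Nia→6, Raj→7
second ordering as positions: [5, 6, 3, 2, 1, 4, 7]
Discordant pairs = inversions in this position sequence.
5: 3, 2, 1, 4 → 4
6: 3, 2, 1, 4 → 4
3: 2, 1 → 2
2: 1 → 1
1: 0
4: 0
7: 0
Total: 4 + 4 + 2 + 1 + 0 + 0 + 0 = 11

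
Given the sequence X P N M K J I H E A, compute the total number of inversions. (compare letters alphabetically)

45 inversions

Element-by-element contributions:
X → P, N, M, K, J, I, H, E, A → 9
P → N, M, K, J, I, H, E, A → 8
N → M, K, J, I, H, E, A → 7
M → K, J, I, H, E, A → 6
K → J, I, H, E, A → 5
J → I, H, E, A → 4
I → H, E, A → 3
H → E, A → 2
E → A → 1
A → none → 0
Sum: 9 + 8 + 7 + 6 + 5 + 4 + 3 + 2 + 1 + 0 = 45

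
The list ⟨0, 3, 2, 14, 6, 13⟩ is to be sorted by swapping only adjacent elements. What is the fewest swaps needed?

Each adjacent swap fixes exactly one inversion, so the minimum swap count equals the number of inversions.
Count inversions — for each element, later elements that are smaller:
0: none → 0
3: 2 → 1
2: none → 0
14: 6, 13 → 2
6: none → 0
13: none → 0
Total inversions: 0 + 1 + 0 + 2 + 0 + 0 = 3

3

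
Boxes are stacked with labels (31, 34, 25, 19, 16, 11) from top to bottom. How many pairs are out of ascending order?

14

For each element, count later entries that are smaller:
31: 4
34: 4
25: 3
19: 2
16: 1
11: 0
Sum: 4 + 4 + 3 + 2 + 1 + 0 = 14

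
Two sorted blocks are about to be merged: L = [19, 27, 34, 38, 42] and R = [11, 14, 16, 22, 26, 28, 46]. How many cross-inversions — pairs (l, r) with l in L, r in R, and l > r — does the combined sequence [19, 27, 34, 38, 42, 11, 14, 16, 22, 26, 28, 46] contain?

For each element r of the right run, count left-run elements greater than r:
r = 11: 19, 27, 34, 38, 42 → 5
r = 14: 19, 27, 34, 38, 42 → 5
r = 16: 19, 27, 34, 38, 42 → 5
r = 22: 27, 34, 38, 42 → 4
r = 26: 27, 34, 38, 42 → 4
r = 28: 34, 38, 42 → 3
r = 46: none → 0
Cross-inversions: 5 + 5 + 5 + 4 + 4 + 3 + 0 = 26

26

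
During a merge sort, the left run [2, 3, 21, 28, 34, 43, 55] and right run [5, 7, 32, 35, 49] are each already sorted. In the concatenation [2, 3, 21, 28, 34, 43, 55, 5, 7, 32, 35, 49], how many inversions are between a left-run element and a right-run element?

16

For each element r of the right run, count left-run elements greater than r:
r = 5: 21, 28, 34, 43, 55 → 5
r = 7: 21, 28, 34, 43, 55 → 5
r = 32: 34, 43, 55 → 3
r = 35: 43, 55 → 2
r = 49: 55 → 1
Cross-inversions: 5 + 5 + 3 + 2 + 1 = 16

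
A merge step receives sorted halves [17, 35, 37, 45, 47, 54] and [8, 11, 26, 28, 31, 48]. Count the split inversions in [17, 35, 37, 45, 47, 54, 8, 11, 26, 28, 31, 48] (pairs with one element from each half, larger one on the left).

Count, for every r in R, how many entries of L exceed r:
r = 8: 17, 35, 37, 45, 47, 54 → 6
r = 11: 17, 35, 37, 45, 47, 54 → 6
r = 26: 35, 37, 45, 47, 54 → 5
r = 28: 35, 37, 45, 47, 54 → 5
r = 31: 35, 37, 45, 47, 54 → 5
r = 48: 54 → 1
Cross-inversions: 6 + 6 + 5 + 5 + 5 + 1 = 28

28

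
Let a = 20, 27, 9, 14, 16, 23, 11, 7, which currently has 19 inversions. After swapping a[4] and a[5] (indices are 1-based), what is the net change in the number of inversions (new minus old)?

Positions 4 and 5 hold 14 and 16; after swapping, the array is [20, 27, 9, 16, 14, 23, 11, 7].
Sweep left to right; for each value list the smaller values that follow it:
20 → 9, 16, 14, 11, 7 → 5
27 → 9, 16, 14, 23, 11, 7 → 6
9 → 7 → 1
16 → 14, 11, 7 → 3
14 → 11, 7 → 2
23 → 11, 7 → 2
11 → 7 → 1
7 → none → 0
Sum: 5 + 6 + 1 + 3 + 2 + 2 + 1 + 0 = 20
Change: 20 − 19 = +1

+1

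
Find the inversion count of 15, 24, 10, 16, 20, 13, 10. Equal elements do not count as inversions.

13 inversions

For each element, count later entries that are smaller:
15: 3
24: 5
10: 0
16: 2
20: 2
13: 1
10: 0
Sum: 3 + 5 + 0 + 2 + 2 + 1 + 0 = 13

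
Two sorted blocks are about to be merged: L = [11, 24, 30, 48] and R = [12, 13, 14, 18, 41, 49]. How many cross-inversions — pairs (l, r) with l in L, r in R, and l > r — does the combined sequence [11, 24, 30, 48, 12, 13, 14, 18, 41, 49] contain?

Count, for every r in R, how many entries of L exceed r:
r = 12: 24, 30, 48 → 3
r = 13: 24, 30, 48 → 3
r = 14: 24, 30, 48 → 3
r = 18: 24, 30, 48 → 3
r = 41: 48 → 1
r = 49: none → 0
Cross-inversions: 3 + 3 + 3 + 3 + 1 + 0 = 13

13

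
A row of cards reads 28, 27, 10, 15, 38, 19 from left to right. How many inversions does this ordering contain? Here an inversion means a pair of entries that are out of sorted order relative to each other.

Listing every pair i<j with a[i]>a[j] (using 0-based positions):
(0,1): 28 > 27
(0,2): 28 > 10
(0,3): 28 > 15
(0,5): 28 > 19
(1,2): 27 > 10
(1,3): 27 > 15
(1,5): 27 > 19
(4,5): 38 > 19
That's 8 pairs.

8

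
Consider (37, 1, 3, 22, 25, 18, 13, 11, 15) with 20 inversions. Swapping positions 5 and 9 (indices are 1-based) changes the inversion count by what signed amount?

Positions 5 and 9 hold 25 and 15; after swapping, the array is [37, 1, 3, 22, 15, 18, 13, 11, 25].
Count, for each position, how many later elements it exceeds:
37: 8
1: 0
3: 0
22: 4
15: 2
18: 2
13: 1
11: 0
25: 0
Sum: 8 + 0 + 0 + 4 + 2 + 2 + 1 + 0 + 0 = 17
Change: 17 − 20 = -3

-3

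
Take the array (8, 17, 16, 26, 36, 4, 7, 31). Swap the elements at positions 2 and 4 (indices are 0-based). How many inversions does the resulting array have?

15 inversions

Positions 2 and 4 hold 16 and 36; after swapping, the array is [8, 17, 36, 26, 16, 4, 7, 31].
For each element, count later entries that are smaller:
8 → 4, 7 → 2
17 → 16, 4, 7 → 3
36 → 26, 16, 4, 7, 31 → 5
26 → 16, 4, 7 → 3
16 → 4, 7 → 2
4 → none → 0
7 → none → 0
31 → none → 0
Sum: 2 + 3 + 5 + 3 + 2 + 0 + 0 + 0 = 15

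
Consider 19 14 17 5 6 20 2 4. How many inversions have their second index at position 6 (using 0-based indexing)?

The element at index 6 is 2.
Elements before it: 19, 14, 17, 5, 6, 20
Those larger than 2: 19, 14, 17, 5, 6, 20

6 such elements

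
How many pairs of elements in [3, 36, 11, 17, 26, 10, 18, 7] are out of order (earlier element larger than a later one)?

15 inversions

Element-by-element contributions:
3 → none → 0
36 → 11, 17, 26, 10, 18, 7 → 6
11 → 10, 7 → 2
17 → 10, 7 → 2
26 → 10, 18, 7 → 3
10 → 7 → 1
18 → 7 → 1
7 → none → 0
Sum: 0 + 6 + 2 + 2 + 3 + 1 + 1 + 0 = 15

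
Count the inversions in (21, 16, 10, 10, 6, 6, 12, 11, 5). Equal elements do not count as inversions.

Count, for each position, how many later elements it exceeds:
21 → 16, 10, 10, 6, 6, 12, 11, 5 → 8
16 → 10, 10, 6, 6, 12, 11, 5 → 7
10 → 6, 6, 5 → 3
10 → 6, 6, 5 → 3
6 → 5 → 1
6 → 5 → 1
12 → 11, 5 → 2
11 → 5 → 1
5 → none → 0
Sum: 8 + 7 + 3 + 3 + 1 + 1 + 2 + 1 + 0 = 26

26 out-of-order pairs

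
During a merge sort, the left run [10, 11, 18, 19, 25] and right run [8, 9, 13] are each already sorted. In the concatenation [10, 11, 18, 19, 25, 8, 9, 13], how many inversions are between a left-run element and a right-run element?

Take each right-half value and tally the left-half values above it:
r = 8: 10, 11, 18, 19, 25 → 5
r = 9: 10, 11, 18, 19, 25 → 5
r = 13: 18, 19, 25 → 3
Cross-inversions: 5 + 5 + 3 = 13

13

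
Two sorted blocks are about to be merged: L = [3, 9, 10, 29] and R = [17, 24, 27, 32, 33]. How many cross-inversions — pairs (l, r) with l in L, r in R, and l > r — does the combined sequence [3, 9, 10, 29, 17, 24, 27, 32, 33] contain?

3 split inversions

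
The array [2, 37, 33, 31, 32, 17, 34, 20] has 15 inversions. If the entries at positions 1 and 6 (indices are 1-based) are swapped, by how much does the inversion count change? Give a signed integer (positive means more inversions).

Positions 1 and 6 hold 2 and 17; after swapping, the array is [17, 37, 33, 31, 32, 2, 34, 20].
Count, for each position, how many later elements it exceeds:
17 → 2 → 1
37 → 33, 31, 32, 2, 34, 20 → 6
33 → 31, 32, 2, 20 → 4
31 → 2, 20 → 2
32 → 2, 20 → 2
2 → none → 0
34 → 20 → 1
20 → none → 0
Sum: 1 + 6 + 4 + 2 + 2 + 0 + 1 + 0 = 16
Change: 16 − 15 = +1

+1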